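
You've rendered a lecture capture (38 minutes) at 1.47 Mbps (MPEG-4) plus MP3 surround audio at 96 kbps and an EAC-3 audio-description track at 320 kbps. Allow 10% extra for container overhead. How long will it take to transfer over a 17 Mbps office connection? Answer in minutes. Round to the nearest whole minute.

5 minutes

38 min = 2280 s
Audio total: 96 + 320 = 416 kbps = 0.416 Mbps.
Total bitrate: 1.886 Mbps.
File: 1.886 Mbps × 2280 s = 4300.1 Mb.
With 10% container overhead: ×1.10. → 4730.1 Mb.
At 17 Mbps: 4730.1 / 17 = 278.2 s ≈ 4.64 minutes.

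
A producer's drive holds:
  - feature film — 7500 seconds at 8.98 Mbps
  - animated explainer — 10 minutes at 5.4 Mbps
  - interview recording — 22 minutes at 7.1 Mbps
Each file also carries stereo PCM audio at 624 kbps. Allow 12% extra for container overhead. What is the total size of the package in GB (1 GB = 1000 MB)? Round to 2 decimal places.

Audio: 624 kbps = 0.624 Mbps.
feature film: 9.604 Mbps × 7500 s × 1.12 = 80673.6 Mb
animated explainer: 6.024 Mbps × 600 s × 1.12 = 4048.1 Mb
interview recording: 7.724 Mbps × 1320 s × 1.12 = 11419.2 Mb
Total: 96140.9 Mb = 12017.6 MB.
= 12.02 GB.

12.02 GB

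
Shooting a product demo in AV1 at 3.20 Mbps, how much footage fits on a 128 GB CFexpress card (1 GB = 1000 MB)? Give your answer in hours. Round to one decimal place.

88.9 hours

Capacity: 128 GB = 1,024,000 Mb.
Recording time: 1,024,000 / 3.200 = 320,000 s ≈ 88.9 hours.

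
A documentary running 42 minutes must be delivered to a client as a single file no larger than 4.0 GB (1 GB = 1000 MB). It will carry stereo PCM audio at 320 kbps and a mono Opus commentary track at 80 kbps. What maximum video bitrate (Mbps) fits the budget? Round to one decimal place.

Budget: 4.0 GB = 32000.0 Mb.
42 min = 2520 s
Total bitrate budget: 32000.0 Mb / 2520 s = 12.698 Mbps.
Audio total: 320 + 80 = 400 kbps = 0.400 Mbps.
Video: 12.698 − 0.400 = 12.298 Mbps.

12.3 Mbps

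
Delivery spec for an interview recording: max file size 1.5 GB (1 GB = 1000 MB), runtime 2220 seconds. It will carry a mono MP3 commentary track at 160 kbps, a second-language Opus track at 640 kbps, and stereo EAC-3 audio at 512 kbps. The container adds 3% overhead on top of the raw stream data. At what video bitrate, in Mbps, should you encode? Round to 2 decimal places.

3.94 Mbps

Budget: 1.5 GB = 12000.0 Mb.
Stream payload after overhead: 12000.0 / 1.03 = 11650.5 Mb.
Total bitrate budget: 11650.5 Mb / 2220 s = 5.248 Mbps.
Audio total: 160 + 640 + 512 = 1312 kbps = 1.312 Mbps.
Video: 5.248 − 1.312 = 3.936 Mbps.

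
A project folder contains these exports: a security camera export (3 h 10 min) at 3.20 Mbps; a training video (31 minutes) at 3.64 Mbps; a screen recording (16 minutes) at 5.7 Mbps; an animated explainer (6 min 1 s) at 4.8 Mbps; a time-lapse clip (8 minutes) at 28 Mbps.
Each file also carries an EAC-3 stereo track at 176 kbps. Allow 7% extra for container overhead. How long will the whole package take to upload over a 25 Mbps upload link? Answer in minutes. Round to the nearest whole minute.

47 minutes

Audio: 176 kbps = 0.176 Mbps.
security camera export: 3.376 Mbps × 11400 s × 1.07 = 41180.4 Mb
training video: 3.816 Mbps × 1860 s × 1.07 = 7594.6 Mb
screen recording: 5.876 Mbps × 960 s × 1.07 = 6035.8 Mb
animated explainer: 4.976 Mbps × 361 s × 1.07 = 1922.1 Mb
time-lapse clip: 28.176 Mbps × 480 s × 1.07 = 14471.2 Mb
Total: 71204.2 Mb = 8900.5 MB.
At 25 Mbps: 71204.2 / 25 = 2848 s ≈ 47.5 minutes.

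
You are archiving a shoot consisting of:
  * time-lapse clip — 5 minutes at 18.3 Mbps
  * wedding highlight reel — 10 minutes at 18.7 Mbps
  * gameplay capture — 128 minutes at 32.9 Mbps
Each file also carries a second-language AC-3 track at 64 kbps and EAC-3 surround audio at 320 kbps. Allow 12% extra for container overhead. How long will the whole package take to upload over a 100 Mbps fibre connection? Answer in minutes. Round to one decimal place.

Audio total: 64 + 320 = 384 kbps = 0.384 Mbps.
time-lapse clip: 18.684 Mbps × 300 s × 1.12 = 6277.8 Mb
wedding highlight reel: 19.084 Mbps × 600 s × 1.12 = 12824.4 Mb
gameplay capture: 33.284 Mbps × 7680 s × 1.12 = 286295.7 Mb
Total: 305397.9 Mb = 38174.7 MB.
At 100 Mbps: 305397.9 / 100 = 3054 s ≈ 50.9 minutes.

50.9 minutes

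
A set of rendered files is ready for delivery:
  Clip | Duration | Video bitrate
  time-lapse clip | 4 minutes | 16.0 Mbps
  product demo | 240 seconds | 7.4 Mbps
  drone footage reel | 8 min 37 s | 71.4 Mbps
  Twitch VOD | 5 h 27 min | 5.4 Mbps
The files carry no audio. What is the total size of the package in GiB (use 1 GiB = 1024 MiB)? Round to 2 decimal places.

17.29 GiB

time-lapse clip: 16.000 Mbps × 240 s = 3840.0 Mb
product demo: 7.400 Mbps × 240 s = 1776.0 Mb
drone footage reel: 71.400 Mbps × 517 s = 36913.8 Mb
Twitch VOD: 5.400 Mbps × 19620 s = 105948.0 Mb
Total: 148477.8 Mb = 18559.7 MB.
= 17.29 GiB.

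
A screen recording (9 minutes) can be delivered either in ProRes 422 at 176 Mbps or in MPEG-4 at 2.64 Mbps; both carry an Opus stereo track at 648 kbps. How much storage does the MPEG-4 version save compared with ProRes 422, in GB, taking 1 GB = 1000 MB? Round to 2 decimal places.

11.70 GB

9 min = 540 s
Audio: 648 kbps = 0.648 Mbps.
ProRes 422: 176.648 Mbps × 540 s = 95389.9 Mb = 11.924 GB.
MPEG-4: 3.288 Mbps × 540 s = 1775.5 Mb = 0.222 GB.
Saving: 11.924 − 0.222 = 11.702 GB.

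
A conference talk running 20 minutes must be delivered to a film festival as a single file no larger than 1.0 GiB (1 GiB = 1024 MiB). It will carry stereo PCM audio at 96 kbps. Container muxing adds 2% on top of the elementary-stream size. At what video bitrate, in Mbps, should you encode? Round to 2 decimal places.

6.92 Mbps

Budget: 1.0 GiB = 8589.9 Mb.
Stream payload after overhead: 8589.9 / 1.02 = 8421.5 Mb.
20 min = 1200 s
Total bitrate budget: 8421.5 Mb / 1200 s = 7.018 Mbps.
Audio: 96 kbps = 0.096 Mbps.
Video: 7.018 − 0.096 = 6.922 Mbps.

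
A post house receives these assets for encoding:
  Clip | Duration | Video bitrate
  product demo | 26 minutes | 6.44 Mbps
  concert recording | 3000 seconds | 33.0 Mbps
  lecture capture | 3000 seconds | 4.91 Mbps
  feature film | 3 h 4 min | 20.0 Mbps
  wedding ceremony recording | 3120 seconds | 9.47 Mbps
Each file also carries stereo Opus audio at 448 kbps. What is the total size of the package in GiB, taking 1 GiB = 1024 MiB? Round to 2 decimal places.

Audio: 448 kbps = 0.448 Mbps.
product demo: 6.888 Mbps × 1560 s = 10745.3 Mb
concert recording: 33.448 Mbps × 3000 s = 100344.0 Mb
lecture capture: 5.358 Mbps × 3000 s = 16074.0 Mb
feature film: 20.448 Mbps × 11040 s = 225745.9 Mb
wedding ceremony recording: 9.918 Mbps × 3120 s = 30944.2 Mb
Total: 383853.4 Mb = 47981.7 MB.
= 44.69 GiB.

44.69 GiB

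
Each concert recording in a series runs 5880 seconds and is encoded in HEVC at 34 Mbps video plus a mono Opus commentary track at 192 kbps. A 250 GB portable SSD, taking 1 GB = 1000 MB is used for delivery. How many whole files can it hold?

Audio: 192 kbps = 0.192 Mbps.
Total bitrate: 34.192 Mbps.
Per item: 34.192 Mbps × 5880 s = 201,049 Mb = 25,131 MB.
Capacity: 250 GB = 2,000,000 Mb; 9.95 items → 9 complete.

9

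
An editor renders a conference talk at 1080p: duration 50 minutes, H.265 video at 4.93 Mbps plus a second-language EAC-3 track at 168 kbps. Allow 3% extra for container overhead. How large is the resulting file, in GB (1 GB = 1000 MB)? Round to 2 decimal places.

1.97 GB

50 min = 3000 s
Audio: 168 kbps = 0.168 Mbps.
Total bitrate: 4.93 + 0.168 = 5.098 Mbps.
Stream data: 5.098 Mbps × 3000 s = 15294.0 Mb.
With 3% container overhead: ×1.03.
15,753 Mb ÷ 8 = 1,969 MB → 1.969 GB.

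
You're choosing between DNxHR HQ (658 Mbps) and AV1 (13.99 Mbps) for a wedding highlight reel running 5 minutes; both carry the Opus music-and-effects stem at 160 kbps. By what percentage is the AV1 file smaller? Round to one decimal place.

5 min = 300 s
Audio: 160 kbps = 0.160 Mbps.
DNxHR HQ: 658.160 Mbps × 300 s = 197448.0 Mb = 24.681 GB.
AV1: 14.150 Mbps × 300 s = 4245.0 Mb = 0.531 GB.
Reduction: (1 − 0.531/24.681) × 100 = 97.85%.

97.9%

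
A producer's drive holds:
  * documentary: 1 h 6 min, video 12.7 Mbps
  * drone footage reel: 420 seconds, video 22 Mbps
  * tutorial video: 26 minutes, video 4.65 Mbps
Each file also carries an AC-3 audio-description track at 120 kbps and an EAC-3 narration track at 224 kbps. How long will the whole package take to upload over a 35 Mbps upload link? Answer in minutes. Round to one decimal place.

Audio total: 120 + 224 = 344 kbps = 0.344 Mbps.
documentary: 13.044 Mbps × 3960 s = 51654.2 Mb
drone footage reel: 22.344 Mbps × 420 s = 9384.5 Mb
tutorial video: 4.994 Mbps × 1560 s = 7790.6 Mb
Total: 68829.4 Mb = 8603.7 MB.
At 35 Mbps: 68829.4 / 35 = 1967 s ≈ 32.8 minutes.

32.8 minutes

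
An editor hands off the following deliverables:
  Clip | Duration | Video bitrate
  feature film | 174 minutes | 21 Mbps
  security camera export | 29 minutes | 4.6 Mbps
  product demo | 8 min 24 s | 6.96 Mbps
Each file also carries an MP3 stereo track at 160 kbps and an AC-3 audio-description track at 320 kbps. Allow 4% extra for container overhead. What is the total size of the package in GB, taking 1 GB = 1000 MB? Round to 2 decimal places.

30.79 GB

Audio total: 160 + 320 = 480 kbps = 0.480 Mbps.
feature film: 21.480 Mbps × 10440 s × 1.04 = 233221.2 Mb
security camera export: 5.080 Mbps × 1740 s × 1.04 = 9192.8 Mb
product demo: 7.440 Mbps × 504 s × 1.04 = 3899.8 Mb
Total: 246313.8 Mb = 30789.2 MB.
= 30.79 GB.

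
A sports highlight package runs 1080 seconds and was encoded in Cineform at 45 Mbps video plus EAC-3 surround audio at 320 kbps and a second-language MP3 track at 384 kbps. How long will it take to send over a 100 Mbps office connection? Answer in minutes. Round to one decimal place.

8.2 minutes

Audio total: 320 + 384 = 704 kbps = 0.704 Mbps.
Total bitrate: 45.704 Mbps.
File: 45.704 Mbps × 1080 s = 49360.3 Mb.
At 100 Mbps: 49360.3 / 100 = 493.6 s ≈ 8.23 minutes.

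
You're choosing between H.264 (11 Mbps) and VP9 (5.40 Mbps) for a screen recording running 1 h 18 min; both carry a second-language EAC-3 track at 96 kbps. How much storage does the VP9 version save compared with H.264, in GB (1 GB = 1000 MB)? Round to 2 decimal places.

3.28 GB

1 h 18 min = 78 min = 4680 s
Audio: 96 kbps = 0.096 Mbps.
H.264: 11.096 Mbps × 4680 s = 51929.3 Mb = 6.491 GB.
VP9: 5.496 Mbps × 4680 s = 25721.3 Mb = 3.215 GB.
Saving: 6.491 − 3.215 = 3.276 GB.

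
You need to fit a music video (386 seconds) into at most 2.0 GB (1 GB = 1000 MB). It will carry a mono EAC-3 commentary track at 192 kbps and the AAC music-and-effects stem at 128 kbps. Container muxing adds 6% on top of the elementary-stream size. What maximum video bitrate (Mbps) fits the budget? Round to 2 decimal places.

Budget: 2.0 GB = 16000.0 Mb.
Stream payload after overhead: 16000.0 / 1.06 = 15094.3 Mb.
Total bitrate budget: 15094.3 Mb / 386 s = 39.105 Mbps.
Audio total: 192 + 128 = 320 kbps = 0.320 Mbps.
Video: 39.105 − 0.320 = 38.785 Mbps.

38.78 Mbps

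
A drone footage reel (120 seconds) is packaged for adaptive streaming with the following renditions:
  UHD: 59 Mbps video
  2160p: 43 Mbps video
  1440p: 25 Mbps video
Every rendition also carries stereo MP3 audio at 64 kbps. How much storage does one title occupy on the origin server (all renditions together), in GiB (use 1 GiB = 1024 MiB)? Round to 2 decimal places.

1.78 GiB

Audio: 64 kbps = 0.064 Mbps.
Sum of rendition bitrates: (59+0.064) + (43+0.064) + (25+0.064) = 127.192 Mbps.
× 120 s = 15,263 Mb = 1,908 MB = 1.777 GiB.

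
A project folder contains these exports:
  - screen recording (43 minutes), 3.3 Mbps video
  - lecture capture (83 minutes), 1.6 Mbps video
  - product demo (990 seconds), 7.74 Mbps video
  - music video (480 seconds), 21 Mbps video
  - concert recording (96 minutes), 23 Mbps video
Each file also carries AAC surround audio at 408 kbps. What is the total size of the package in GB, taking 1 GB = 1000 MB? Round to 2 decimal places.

Audio: 408 kbps = 0.408 Mbps.
screen recording: 3.708 Mbps × 2580 s = 9566.6 Mb
lecture capture: 2.008 Mbps × 4980 s = 9999.8 Mb
product demo: 8.148 Mbps × 990 s = 8066.5 Mb
music video: 21.408 Mbps × 480 s = 10275.8 Mb
concert recording: 23.408 Mbps × 5760 s = 134830.1 Mb
Total: 172738.9 Mb = 21592.4 MB.
= 21.59 GB.

21.59 GB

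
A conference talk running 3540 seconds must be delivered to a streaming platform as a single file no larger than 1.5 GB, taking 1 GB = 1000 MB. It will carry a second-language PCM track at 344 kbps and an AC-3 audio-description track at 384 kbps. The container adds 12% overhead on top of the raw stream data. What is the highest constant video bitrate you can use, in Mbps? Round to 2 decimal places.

2.30 Mbps

Budget: 1.5 GB = 12000.0 Mb.
Stream payload after overhead: 12000.0 / 1.12 = 10714.3 Mb.
Total bitrate budget: 10714.3 Mb / 3540 s = 3.027 Mbps.
Audio total: 344 + 384 = 728 kbps = 0.728 Mbps.
Video: 3.027 − 0.728 = 2.299 Mbps.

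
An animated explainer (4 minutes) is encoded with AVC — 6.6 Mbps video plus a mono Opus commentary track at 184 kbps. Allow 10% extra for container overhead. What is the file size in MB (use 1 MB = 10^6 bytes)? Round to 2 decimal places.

4 min = 240 s
Audio: 184 kbps = 0.184 Mbps.
Total bitrate: 6.6 + 0.184 = 6.784 Mbps.
Stream data: 6.784 Mbps × 240 s = 1628.2 Mb.
With 10% container overhead: ×1.10.
1,791 Mb ÷ 8 = 223.9 MB → 223.9 MB.

223.87 MB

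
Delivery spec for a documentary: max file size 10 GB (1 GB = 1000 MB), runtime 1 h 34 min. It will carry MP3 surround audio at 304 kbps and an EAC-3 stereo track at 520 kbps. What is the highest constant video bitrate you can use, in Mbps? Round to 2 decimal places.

Budget: 10 GB = 80000.0 Mb.
1 h 34 min = 94 min = 5640 s
Total bitrate budget: 80000.0 Mb / 5640 s = 14.184 Mbps.
Audio total: 304 + 520 = 824 kbps = 0.824 Mbps.
Video: 14.184 − 0.824 = 13.360 Mbps.

13.36 Mbps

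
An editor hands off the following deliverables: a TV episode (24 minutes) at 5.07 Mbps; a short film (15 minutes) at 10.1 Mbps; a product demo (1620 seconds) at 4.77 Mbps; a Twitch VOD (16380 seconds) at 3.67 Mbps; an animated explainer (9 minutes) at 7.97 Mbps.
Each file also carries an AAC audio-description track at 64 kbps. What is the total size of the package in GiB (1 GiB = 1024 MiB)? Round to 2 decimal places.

10.46 GiB

Audio: 64 kbps = 0.064 Mbps.
TV episode: 5.134 Mbps × 1440 s = 7393.0 Mb
short film: 10.164 Mbps × 900 s = 9147.6 Mb
product demo: 4.834 Mbps × 1620 s = 7831.1 Mb
Twitch VOD: 3.734 Mbps × 16380 s = 61162.9 Mb
animated explainer: 8.034 Mbps × 540 s = 4338.4 Mb
Total: 89872.9 Mb = 11234.1 MB.
= 10.46 GiB.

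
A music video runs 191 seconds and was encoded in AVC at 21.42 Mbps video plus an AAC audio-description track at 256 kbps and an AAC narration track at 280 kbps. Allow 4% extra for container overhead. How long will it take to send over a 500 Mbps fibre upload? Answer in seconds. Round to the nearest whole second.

9 seconds

Audio total: 256 + 280 = 536 kbps = 0.536 Mbps.
Total bitrate: 21.956 Mbps.
File: 21.956 Mbps × 191 s = 4193.6 Mb.
With 4% container overhead: ×1.04. → 4361.3 Mb.
At 500 Mbps: 4361.3 / 500 = 8.7 s ≈ 8.72 seconds.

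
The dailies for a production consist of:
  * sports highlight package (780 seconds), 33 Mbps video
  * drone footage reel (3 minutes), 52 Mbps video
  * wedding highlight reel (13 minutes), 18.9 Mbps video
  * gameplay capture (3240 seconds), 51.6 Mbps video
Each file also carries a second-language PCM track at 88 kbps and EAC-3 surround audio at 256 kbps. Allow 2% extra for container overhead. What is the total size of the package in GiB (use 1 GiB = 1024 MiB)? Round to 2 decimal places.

25.97 GiB

Audio total: 88 + 256 = 344 kbps = 0.344 Mbps.
sports highlight package: 33.344 Mbps × 780 s × 1.02 = 26528.5 Mb
drone footage reel: 52.344 Mbps × 180 s × 1.02 = 9610.4 Mb
wedding highlight reel: 19.244 Mbps × 780 s × 1.02 = 15310.5 Mb
gameplay capture: 51.944 Mbps × 3240 s × 1.02 = 171664.5 Mb
Total: 223113.9 Mb = 27889.2 MB.
= 25.97 GiB.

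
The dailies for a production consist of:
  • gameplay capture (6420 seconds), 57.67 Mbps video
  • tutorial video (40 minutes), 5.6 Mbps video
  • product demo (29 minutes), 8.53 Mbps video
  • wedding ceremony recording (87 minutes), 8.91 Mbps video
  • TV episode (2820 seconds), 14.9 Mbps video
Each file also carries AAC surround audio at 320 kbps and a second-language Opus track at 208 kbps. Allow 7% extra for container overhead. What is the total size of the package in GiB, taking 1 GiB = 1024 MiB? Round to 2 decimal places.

Audio total: 320 + 208 = 528 kbps = 0.528 Mbps.
gameplay capture: 58.198 Mbps × 6420 s × 1.07 = 399785.3 Mb
tutorial video: 6.128 Mbps × 2400 s × 1.07 = 15736.7 Mb
product demo: 9.058 Mbps × 1740 s × 1.07 = 16864.2 Mb
wedding ceremony recording: 9.438 Mbps × 5220 s × 1.07 = 52715.0 Mb
TV episode: 15.428 Mbps × 2820 s × 1.07 = 46552.4 Mb
Total: 531653.7 Mb = 66456.7 MB.
= 61.89 GiB.

61.89 GiB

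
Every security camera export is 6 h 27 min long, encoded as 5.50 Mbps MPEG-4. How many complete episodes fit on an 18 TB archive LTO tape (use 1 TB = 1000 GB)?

1127

6 h 27 min = 387 min = 23220 s
Per item: 5.500 Mbps × 23220 s = 127,710 Mb = 15,964 MB.
Capacity: 18 TB = 144,000,000 Mb; 1127.55 items → 1127 complete.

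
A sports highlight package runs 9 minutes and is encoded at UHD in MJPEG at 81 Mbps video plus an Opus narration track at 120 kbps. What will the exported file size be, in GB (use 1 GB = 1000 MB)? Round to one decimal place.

9 min = 540 s
Audio: 120 kbps = 0.120 Mbps.
Total bitrate: 81 + 0.120 = 81.120 Mbps.
Stream data: 81.120 Mbps × 540 s = 43804.8 Mb.
43,805 Mb ÷ 8 = 5,476 MB → 5.476 GB.

5.5 GB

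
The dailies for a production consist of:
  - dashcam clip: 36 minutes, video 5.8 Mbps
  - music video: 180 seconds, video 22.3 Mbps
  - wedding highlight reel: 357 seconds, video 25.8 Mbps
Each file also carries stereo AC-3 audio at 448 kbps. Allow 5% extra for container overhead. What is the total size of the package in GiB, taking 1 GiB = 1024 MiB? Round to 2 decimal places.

Audio: 448 kbps = 0.448 Mbps.
dashcam clip: 6.248 Mbps × 2160 s × 1.05 = 14170.5 Mb
music video: 22.748 Mbps × 180 s × 1.05 = 4299.4 Mb
wedding highlight reel: 26.248 Mbps × 357 s × 1.05 = 9839.1 Mb
Total: 28308.9 Mb = 3538.6 MB.
= 3.296 GiB.

3.30 GiB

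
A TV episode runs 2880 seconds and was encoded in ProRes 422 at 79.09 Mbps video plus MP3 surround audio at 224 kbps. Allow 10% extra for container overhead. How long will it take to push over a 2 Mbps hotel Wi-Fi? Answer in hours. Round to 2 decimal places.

Audio: 224 kbps = 0.224 Mbps.
Total bitrate: 79.314 Mbps.
File: 79.314 Mbps × 2880 s = 228424.3 Mb.
With 10% container overhead: ×1.10. → 251266.8 Mb.
At 2 Mbps: 251266.8 / 2 = 125633.4 s ≈ 34.9 hours.

34.90 hours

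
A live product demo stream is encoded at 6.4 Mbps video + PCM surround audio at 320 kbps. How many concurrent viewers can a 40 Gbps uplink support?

5952

Audio: 320 kbps = 0.320 Mbps.
Per-viewer media rate: 6.720 Mbps.
40 Gbps = 40,000 Mbps; 40,000 / 6.720 = 5952.38 → 5952 viewers.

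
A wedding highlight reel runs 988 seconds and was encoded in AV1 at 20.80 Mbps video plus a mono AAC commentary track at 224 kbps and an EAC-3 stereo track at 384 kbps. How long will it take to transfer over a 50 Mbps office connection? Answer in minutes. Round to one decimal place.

Audio total: 224 + 384 = 608 kbps = 0.608 Mbps.
Total bitrate: 21.408 Mbps.
File: 21.408 Mbps × 988 s = 21151.1 Mb.
At 50 Mbps: 21151.1 / 50 = 423.0 s ≈ 7.05 minutes.

7.1 minutes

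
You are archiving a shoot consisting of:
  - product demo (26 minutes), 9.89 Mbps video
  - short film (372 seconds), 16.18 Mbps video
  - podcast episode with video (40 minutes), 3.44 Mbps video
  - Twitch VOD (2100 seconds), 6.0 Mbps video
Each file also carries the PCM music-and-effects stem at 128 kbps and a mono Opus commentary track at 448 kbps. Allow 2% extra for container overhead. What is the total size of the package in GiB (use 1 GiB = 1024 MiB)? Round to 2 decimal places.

5.46 GiB

Audio total: 128 + 448 = 576 kbps = 0.576 Mbps.
product demo: 10.466 Mbps × 1560 s × 1.02 = 16653.5 Mb
short film: 16.756 Mbps × 372 s × 1.02 = 6357.9 Mb
podcast episode with video: 4.016 Mbps × 2400 s × 1.02 = 9831.2 Mb
Twitch VOD: 6.576 Mbps × 2100 s × 1.02 = 14085.8 Mb
Total: 46928.4 Mb = 5866.0 MB.
= 5.463 GiB.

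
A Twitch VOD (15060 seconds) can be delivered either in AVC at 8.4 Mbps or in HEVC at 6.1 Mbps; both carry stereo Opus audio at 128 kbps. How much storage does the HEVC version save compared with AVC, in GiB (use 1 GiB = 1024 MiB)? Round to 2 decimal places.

4.03 GiB

Audio: 128 kbps = 0.128 Mbps.
AVC: 8.528 Mbps × 15060 s = 128431.7 Mb = 14.951 GiB.
HEVC: 6.228 Mbps × 15060 s = 93793.7 Mb = 10.919 GiB.
Saving: 14.951 − 10.919 = 4.032 GiB.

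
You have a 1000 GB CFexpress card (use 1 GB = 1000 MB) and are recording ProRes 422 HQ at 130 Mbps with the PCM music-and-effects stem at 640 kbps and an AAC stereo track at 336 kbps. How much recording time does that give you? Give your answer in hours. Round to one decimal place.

Audio total: 640 + 336 = 976 kbps = 0.976 Mbps.
Total bitrate: 130 + 0.976 = 130.976 Mbps.
Capacity: 1000 GB = 8,000,000 Mb.
Recording time: 8,000,000 / 130.976 = 61,080 s ≈ 17.0 hours.

17.0 hours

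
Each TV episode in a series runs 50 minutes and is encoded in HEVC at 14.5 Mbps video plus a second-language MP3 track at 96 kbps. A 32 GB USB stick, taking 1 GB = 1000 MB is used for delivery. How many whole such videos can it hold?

50 min = 3000 s
Audio: 96 kbps = 0.096 Mbps.
Total bitrate: 14.596 Mbps.
Per item: 14.596 Mbps × 3000 s = 43,788 Mb = 5,474 MB.
Capacity: 32 GB = 256,000 Mb; 5.85 items → 5 complete.

5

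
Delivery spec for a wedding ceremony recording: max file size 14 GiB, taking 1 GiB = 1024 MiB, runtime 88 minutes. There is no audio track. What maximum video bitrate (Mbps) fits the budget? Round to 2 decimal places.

22.78 Mbps

Budget: 14 GiB = 120259.1 Mb.
88 min = 5280 s
Total bitrate budget: 120259.1 Mb / 5280 s = 22.776 Mbps.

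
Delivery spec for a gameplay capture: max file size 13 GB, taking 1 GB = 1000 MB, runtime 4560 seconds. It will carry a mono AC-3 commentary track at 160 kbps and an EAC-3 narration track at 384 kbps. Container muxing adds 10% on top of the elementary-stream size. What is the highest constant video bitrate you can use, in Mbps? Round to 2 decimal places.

20.19 Mbps

Budget: 13 GB = 104000.0 Mb.
Stream payload after overhead: 104000.0 / 1.10 = 94545.5 Mb.
Total bitrate budget: 94545.5 Mb / 4560 s = 20.734 Mbps.
Audio total: 160 + 384 = 544 kbps = 0.544 Mbps.
Video: 20.734 − 0.544 = 20.190 Mbps.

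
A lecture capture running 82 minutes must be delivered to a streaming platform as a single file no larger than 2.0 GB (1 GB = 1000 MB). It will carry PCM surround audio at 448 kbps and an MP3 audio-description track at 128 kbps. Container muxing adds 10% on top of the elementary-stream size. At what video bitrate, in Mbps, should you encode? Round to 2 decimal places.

Budget: 2.0 GB = 16000.0 Mb.
Stream payload after overhead: 16000.0 / 1.10 = 14545.5 Mb.
82 min = 4920 s
Total bitrate budget: 14545.5 Mb / 4920 s = 2.956 Mbps.
Audio total: 448 + 128 = 576 kbps = 0.576 Mbps.
Video: 2.956 − 0.576 = 2.380 Mbps.

2.38 Mbps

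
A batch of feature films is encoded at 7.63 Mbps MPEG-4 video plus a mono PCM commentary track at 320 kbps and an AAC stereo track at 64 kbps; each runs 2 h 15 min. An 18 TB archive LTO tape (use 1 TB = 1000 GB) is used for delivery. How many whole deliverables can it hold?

2 h 15 min = 135 min = 8100 s
Audio total: 320 + 64 = 384 kbps = 0.384 Mbps.
Total bitrate: 8.014 Mbps.
Per item: 8.014 Mbps × 8100 s = 64,913 Mb = 8,114 MB.
Capacity: 18 TB = 144,000,000 Mb; 2218.34 items → 2218 complete.

2218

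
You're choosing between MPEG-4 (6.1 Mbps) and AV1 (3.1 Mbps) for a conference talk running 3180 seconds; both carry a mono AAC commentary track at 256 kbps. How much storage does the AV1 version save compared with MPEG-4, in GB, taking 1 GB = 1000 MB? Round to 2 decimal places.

1.19 GB

Audio: 256 kbps = 0.256 Mbps.
MPEG-4: 6.356 Mbps × 3180 s = 20212.1 Mb = 2.527 GB.
AV1: 3.356 Mbps × 3180 s = 10672.1 Mb = 1.334 GB.
Saving: 2.527 − 1.334 = 1.192 GB.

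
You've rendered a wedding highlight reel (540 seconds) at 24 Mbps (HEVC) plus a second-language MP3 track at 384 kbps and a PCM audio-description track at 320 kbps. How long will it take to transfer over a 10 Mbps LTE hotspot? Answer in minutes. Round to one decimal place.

Audio total: 384 + 320 = 704 kbps = 0.704 Mbps.
Total bitrate: 24.704 Mbps.
File: 24.704 Mbps × 540 s = 13340.2 Mb.
At 10 Mbps: 13340.2 / 10 = 1334.0 s ≈ 22.2 minutes.

22.2 minutes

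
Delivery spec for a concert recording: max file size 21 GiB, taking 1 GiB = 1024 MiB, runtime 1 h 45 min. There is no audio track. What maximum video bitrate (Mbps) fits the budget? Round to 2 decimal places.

Budget: 21 GiB = 180388.6 Mb.
1 h 45 min = 105 min = 6300 s
Total bitrate budget: 180388.6 Mb / 6300 s = 28.633 Mbps.

28.63 Mbps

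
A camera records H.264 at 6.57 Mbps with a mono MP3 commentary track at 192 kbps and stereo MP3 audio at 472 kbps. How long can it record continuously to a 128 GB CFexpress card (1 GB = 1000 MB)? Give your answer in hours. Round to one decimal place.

39.3 hours

Audio total: 192 + 472 = 664 kbps = 0.664 Mbps.
Total bitrate: 6.57 + 0.664 = 7.234 Mbps.
Capacity: 128 GB = 1,024,000 Mb.
Recording time: 1,024,000 / 7.234 = 141,554 s ≈ 39.3 hours.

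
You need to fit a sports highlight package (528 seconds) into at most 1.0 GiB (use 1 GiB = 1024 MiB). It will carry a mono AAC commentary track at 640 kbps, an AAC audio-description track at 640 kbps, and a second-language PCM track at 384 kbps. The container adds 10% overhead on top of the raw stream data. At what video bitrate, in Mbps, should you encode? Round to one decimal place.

Budget: 1.0 GiB = 8589.9 Mb.
Stream payload after overhead: 8589.9 / 1.10 = 7809.0 Mb.
Total bitrate budget: 7809.0 Mb / 528 s = 14.790 Mbps.
Audio total: 640 + 640 + 384 = 1664 kbps = 1.664 Mbps.
Video: 14.790 − 1.664 = 13.126 Mbps.

13.1 Mbps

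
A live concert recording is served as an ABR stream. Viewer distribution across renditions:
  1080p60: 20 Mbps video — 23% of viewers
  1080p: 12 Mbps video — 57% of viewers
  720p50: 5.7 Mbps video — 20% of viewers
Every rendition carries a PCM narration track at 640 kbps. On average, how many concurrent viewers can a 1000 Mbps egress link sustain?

75

Audio: 640 kbps = 0.640 Mbps.
Average per-viewer bitrate: 0.23×20.640 + 0.57×12.640 + 0.20×6.340 = 13.220 Mbps.
1000 Mbps = 1,000 Mbps; 1,000 / 13.220 = 75.64 → 75.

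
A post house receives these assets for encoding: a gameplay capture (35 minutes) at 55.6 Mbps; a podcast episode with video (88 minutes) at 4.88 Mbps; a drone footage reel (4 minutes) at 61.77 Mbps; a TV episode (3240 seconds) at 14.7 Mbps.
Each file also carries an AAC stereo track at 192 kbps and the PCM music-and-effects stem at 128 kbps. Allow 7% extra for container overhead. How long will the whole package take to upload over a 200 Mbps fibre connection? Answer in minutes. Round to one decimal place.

Audio total: 192 + 128 = 320 kbps = 0.320 Mbps.
gameplay capture: 55.920 Mbps × 2100 s × 1.07 = 125652.2 Mb
podcast episode with video: 5.200 Mbps × 5280 s × 1.07 = 29377.9 Mb
drone footage reel: 62.090 Mbps × 240 s × 1.07 = 15944.7 Mb
TV episode: 15.020 Mbps × 3240 s × 1.07 = 52071.3 Mb
Total: 223046.2 Mb = 27880.8 MB.
At 200 Mbps: 223046.2 / 200 = 1115 s ≈ 18.6 minutes.

18.6 minutes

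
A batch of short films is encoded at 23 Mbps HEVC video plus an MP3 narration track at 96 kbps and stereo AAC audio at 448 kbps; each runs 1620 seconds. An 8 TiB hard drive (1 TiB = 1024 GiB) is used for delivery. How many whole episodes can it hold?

Audio total: 96 + 448 = 544 kbps = 0.544 Mbps.
Total bitrate: 23.544 Mbps.
Per item: 23.544 Mbps × 1620 s = 38,141 Mb = 4,768 MB.
Capacity: 8 TiB = 70,368,744 Mb; 1844.95 items → 1844 complete.

1844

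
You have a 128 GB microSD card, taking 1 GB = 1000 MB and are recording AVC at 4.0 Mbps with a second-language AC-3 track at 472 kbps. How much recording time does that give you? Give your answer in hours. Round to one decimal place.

Audio: 472 kbps = 0.472 Mbps.
Total bitrate: 4.0 + 0.472 = 4.472 Mbps.
Capacity: 128 GB = 1,024,000 Mb.
Recording time: 1,024,000 / 4.472 = 228,980 s ≈ 63.6 hours.

63.6 hours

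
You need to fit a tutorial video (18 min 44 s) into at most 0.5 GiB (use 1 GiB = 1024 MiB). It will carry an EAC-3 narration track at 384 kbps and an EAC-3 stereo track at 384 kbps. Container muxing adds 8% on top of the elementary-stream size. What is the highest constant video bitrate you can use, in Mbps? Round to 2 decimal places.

Budget: 0.5 GiB = 4295.0 Mb.
Stream payload after overhead: 4295.0 / 1.08 = 3976.8 Mb.
18 min 44 s = 1124 s
Total bitrate budget: 3976.8 Mb / 1124 s = 3.538 Mbps.
Audio total: 384 + 384 = 768 kbps = 0.768 Mbps.
Video: 3.538 − 0.768 = 2.770 Mbps.

2.77 Mbps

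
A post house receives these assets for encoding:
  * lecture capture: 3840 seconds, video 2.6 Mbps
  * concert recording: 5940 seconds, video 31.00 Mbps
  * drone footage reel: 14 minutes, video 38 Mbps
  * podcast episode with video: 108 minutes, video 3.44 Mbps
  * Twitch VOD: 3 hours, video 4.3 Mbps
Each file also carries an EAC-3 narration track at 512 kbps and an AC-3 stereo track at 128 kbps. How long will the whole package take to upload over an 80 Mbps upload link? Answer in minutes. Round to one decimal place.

65.1 minutes

Audio total: 512 + 128 = 640 kbps = 0.640 Mbps.
lecture capture: 3.240 Mbps × 3840 s = 12441.6 Mb
concert recording: 31.640 Mbps × 5940 s = 187941.6 Mb
drone footage reel: 38.640 Mbps × 840 s = 32457.6 Mb
podcast episode with video: 4.080 Mbps × 6480 s = 26438.4 Mb
Twitch VOD: 4.940 Mbps × 10800 s = 53352.0 Mb
Total: 312631.2 Mb = 39078.9 MB.
At 80 Mbps: 312631.2 / 80 = 3908 s ≈ 65.1 minutes.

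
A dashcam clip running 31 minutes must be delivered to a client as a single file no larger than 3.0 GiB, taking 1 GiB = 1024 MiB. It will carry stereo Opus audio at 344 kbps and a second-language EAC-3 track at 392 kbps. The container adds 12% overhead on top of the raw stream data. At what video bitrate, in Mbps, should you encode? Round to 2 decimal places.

Budget: 3.0 GiB = 25769.8 Mb.
Stream payload after overhead: 25769.8 / 1.12 = 23008.8 Mb.
31 min = 1860 s
Total bitrate budget: 23008.8 Mb / 1860 s = 12.370 Mbps.
Audio total: 344 + 392 = 736 kbps = 0.736 Mbps.
Video: 12.370 − 0.736 = 11.634 Mbps.

11.63 Mbps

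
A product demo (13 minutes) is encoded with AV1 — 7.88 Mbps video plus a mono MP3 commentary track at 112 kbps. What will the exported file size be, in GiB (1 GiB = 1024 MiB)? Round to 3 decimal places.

13 min = 780 s
Audio: 112 kbps = 0.112 Mbps.
Total bitrate: 7.88 + 0.112 = 7.992 Mbps.
Stream data: 7.992 Mbps × 780 s = 6233.8 Mb.
6,234 Mb = 779,220,000 bytes ÷ 1,073,741,824 = 0.7257 GiB.

0.726 GiB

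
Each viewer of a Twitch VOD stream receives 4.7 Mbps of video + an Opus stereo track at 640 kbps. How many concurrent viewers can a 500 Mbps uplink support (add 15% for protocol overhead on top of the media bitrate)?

Audio: 640 kbps = 0.640 Mbps.
Per-viewer media rate: 5.340 Mbps.
On the wire with 15% overhead: 6.141 Mbps.
500 Mbps = 500.0 Mbps; 500.0 / 6.141 = 81.42 → 81 viewers.

81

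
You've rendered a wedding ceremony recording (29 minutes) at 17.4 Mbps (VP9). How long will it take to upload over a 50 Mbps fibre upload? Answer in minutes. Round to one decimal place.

10.1 minutes

29 min = 1740 s
File: 17.400 Mbps × 1740 s = 30276.0 Mb.
At 50 Mbps: 30276.0 / 50 = 605.5 s ≈ 10.1 minutes.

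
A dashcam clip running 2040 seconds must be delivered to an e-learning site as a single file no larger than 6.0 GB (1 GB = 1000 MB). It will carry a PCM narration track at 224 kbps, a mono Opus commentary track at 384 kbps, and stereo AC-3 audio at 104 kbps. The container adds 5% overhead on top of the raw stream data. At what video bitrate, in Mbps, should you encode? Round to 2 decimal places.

Budget: 6.0 GB = 48000.0 Mb.
Stream payload after overhead: 48000.0 / 1.05 = 45714.3 Mb.
Total bitrate budget: 45714.3 Mb / 2040 s = 22.409 Mbps.
Audio total: 224 + 384 + 104 = 712 kbps = 0.712 Mbps.
Video: 22.409 − 0.712 = 21.697 Mbps.

21.70 Mbps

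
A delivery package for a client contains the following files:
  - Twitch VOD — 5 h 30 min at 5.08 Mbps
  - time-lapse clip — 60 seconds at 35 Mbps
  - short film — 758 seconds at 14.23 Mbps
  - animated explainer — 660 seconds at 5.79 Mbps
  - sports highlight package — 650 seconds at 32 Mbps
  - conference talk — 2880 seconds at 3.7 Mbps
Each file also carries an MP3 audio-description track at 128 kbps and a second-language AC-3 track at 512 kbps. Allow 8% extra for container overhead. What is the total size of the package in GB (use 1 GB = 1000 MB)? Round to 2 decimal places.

Audio total: 128 + 512 = 640 kbps = 0.640 Mbps.
Twitch VOD: 5.720 Mbps × 19800 s × 1.08 = 122316.5 Mb
time-lapse clip: 35.640 Mbps × 60 s × 1.08 = 2309.5 Mb
short film: 14.870 Mbps × 758 s × 1.08 = 12173.2 Mb
animated explainer: 6.430 Mbps × 660 s × 1.08 = 4583.3 Mb
sports highlight package: 32.640 Mbps × 650 s × 1.08 = 22913.3 Mb
conference talk: 4.340 Mbps × 2880 s × 1.08 = 13499.1 Mb
Total: 177794.8 Mb = 22224.4 MB.
= 22.22 GB.

22.22 GB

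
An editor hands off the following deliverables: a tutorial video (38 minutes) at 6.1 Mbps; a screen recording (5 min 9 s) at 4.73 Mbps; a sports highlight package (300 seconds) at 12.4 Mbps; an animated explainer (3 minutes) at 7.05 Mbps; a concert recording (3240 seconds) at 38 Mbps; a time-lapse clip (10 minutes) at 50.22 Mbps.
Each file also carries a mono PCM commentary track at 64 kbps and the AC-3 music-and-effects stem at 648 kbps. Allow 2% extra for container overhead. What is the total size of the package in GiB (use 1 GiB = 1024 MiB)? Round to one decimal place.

Audio total: 64 + 648 = 712 kbps = 0.712 Mbps.
tutorial video: 6.812 Mbps × 2280 s × 1.02 = 15842.0 Mb
screen recording: 5.442 Mbps × 309 s × 1.02 = 1715.2 Mb
sports highlight package: 13.112 Mbps × 300 s × 1.02 = 4012.3 Mb
animated explainer: 7.762 Mbps × 180 s × 1.02 = 1425.1 Mb
concert recording: 38.712 Mbps × 3240 s × 1.02 = 127935.4 Mb
time-lapse clip: 50.932 Mbps × 600 s × 1.02 = 31170.4 Mb
Total: 182100.4 Mb = 22762.5 MB.
= 21.20 GiB.

21.2 GiB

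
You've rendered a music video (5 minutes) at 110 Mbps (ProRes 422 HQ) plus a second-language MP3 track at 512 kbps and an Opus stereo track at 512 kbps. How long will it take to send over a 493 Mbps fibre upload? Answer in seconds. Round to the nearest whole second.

5 min = 300 s
Audio total: 512 + 512 = 1024 kbps = 1.024 Mbps.
Total bitrate: 111.024 Mbps.
File: 111.024 Mbps × 300 s = 33307.2 Mb.
At 493 Mbps: 33307.2 / 493 = 67.6 s ≈ 67.6 seconds.

68 seconds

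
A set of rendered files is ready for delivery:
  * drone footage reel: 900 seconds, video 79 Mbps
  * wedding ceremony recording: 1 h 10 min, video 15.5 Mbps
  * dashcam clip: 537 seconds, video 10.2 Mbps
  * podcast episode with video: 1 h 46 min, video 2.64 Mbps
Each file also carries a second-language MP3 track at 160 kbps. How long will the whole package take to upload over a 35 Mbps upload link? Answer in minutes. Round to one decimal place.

Audio: 160 kbps = 0.160 Mbps.
drone footage reel: 79.160 Mbps × 900 s = 71244.0 Mb
wedding ceremony recording: 15.660 Mbps × 4200 s = 65772.0 Mb
dashcam clip: 10.360 Mbps × 537 s = 5563.3 Mb
podcast episode with video: 2.800 Mbps × 6360 s = 17808.0 Mb
Total: 160387.3 Mb = 20048.4 MB.
At 35 Mbps: 160387.3 / 35 = 4582 s ≈ 76.4 minutes.

76.4 minutes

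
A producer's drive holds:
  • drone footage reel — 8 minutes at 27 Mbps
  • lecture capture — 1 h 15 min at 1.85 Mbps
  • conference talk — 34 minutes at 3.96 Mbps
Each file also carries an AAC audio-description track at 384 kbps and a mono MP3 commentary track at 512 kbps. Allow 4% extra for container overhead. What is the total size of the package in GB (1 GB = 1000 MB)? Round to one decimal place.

Audio total: 384 + 512 = 896 kbps = 0.896 Mbps.
drone footage reel: 27.896 Mbps × 480 s × 1.04 = 13925.7 Mb
lecture capture: 2.746 Mbps × 4500 s × 1.04 = 12851.3 Mb
conference talk: 4.856 Mbps × 2040 s × 1.04 = 10302.5 Mb
Total: 37079.5 Mb = 4634.9 MB.
= 4.635 GB.

4.6 GB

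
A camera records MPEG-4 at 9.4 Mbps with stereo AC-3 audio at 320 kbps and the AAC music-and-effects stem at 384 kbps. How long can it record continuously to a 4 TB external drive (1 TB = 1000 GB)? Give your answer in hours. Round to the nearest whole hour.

Audio total: 320 + 384 = 704 kbps = 0.704 Mbps.
Total bitrate: 9.4 + 0.704 = 10.104 Mbps.
Capacity: 4 TB = 32,000,000 Mb.
Recording time: 32,000,000 / 10.104 = 3,167,063 s ≈ 880 hours.

880 hours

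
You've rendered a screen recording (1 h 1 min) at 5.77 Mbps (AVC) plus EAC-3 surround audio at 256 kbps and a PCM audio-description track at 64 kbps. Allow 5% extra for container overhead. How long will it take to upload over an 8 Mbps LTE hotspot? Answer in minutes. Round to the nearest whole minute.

1 h 1 min = 61 min = 3660 s
Audio total: 256 + 64 = 320 kbps = 0.320 Mbps.
Total bitrate: 6.090 Mbps.
File: 6.090 Mbps × 3660 s = 22289.4 Mb.
With 5% container overhead: ×1.05. → 23403.9 Mb.
At 8 Mbps: 23403.9 / 8 = 2925.5 s ≈ 48.8 minutes.

49 minutes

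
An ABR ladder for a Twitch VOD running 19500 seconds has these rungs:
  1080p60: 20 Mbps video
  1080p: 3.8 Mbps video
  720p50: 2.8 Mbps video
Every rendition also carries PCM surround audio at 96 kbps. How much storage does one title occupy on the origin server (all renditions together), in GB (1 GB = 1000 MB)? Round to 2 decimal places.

65.54 GB

Audio: 96 kbps = 0.096 Mbps.
Sum of rendition bitrates: (20+0.096) + (3.8+0.096) + (2.8+0.096) = 26.888 Mbps.
× 19500 s = 524,316 Mb = 65,540 MB = 65.54 GB.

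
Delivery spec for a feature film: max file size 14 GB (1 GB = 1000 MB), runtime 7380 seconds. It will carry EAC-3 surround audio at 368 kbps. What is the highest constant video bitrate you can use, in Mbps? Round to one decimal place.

14.8 Mbps

Budget: 14 GB = 112000.0 Mb.
Total bitrate budget: 112000.0 Mb / 7380 s = 15.176 Mbps.
Audio: 368 kbps = 0.368 Mbps.
Video: 15.176 − 0.368 = 14.808 Mbps.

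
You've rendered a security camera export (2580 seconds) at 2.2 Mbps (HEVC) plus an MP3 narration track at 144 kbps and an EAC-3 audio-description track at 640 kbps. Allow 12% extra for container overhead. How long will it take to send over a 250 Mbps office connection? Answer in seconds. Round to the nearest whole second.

Audio total: 144 + 640 = 784 kbps = 0.784 Mbps.
Total bitrate: 2.984 Mbps.
File: 2.984 Mbps × 2580 s = 7698.7 Mb.
With 12% container overhead: ×1.12. → 8622.6 Mb.
At 250 Mbps: 8622.6 / 250 = 34.5 s ≈ 34.5 seconds.

34 seconds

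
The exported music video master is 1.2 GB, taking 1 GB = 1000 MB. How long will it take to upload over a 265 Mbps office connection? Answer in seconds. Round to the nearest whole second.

File: 1.2 GB = 9600.0 Mb.
At 265 Mbps: 9600.0 / 265 = 36.2 s ≈ 36.2 seconds.

36 seconds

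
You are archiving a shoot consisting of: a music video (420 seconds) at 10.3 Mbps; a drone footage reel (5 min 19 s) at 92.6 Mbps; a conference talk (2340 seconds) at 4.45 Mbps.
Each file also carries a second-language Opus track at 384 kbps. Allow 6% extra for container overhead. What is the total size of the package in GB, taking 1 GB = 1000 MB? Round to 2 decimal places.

Audio: 384 kbps = 0.384 Mbps.
music video: 10.684 Mbps × 420 s × 1.06 = 4756.5 Mb
drone footage reel: 92.984 Mbps × 319 s × 1.06 = 31441.6 Mb
conference talk: 4.834 Mbps × 2340 s × 1.06 = 11990.3 Mb
Total: 48188.4 Mb = 6023.5 MB.
= 6.024 GB.

6.02 GB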